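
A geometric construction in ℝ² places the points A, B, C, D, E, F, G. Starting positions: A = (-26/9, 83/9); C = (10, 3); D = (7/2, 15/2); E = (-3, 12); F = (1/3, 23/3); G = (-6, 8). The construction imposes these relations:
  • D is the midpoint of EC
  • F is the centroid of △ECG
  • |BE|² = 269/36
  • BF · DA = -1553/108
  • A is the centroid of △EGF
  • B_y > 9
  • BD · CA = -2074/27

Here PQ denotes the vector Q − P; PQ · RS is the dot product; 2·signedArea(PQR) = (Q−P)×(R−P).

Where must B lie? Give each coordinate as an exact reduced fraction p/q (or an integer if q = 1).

1. B_x = -4/3  [BD · CA = -2074/27 ∩ BF · DA = -1553/108]
2. B_y = 59/6  [BD · CA = -2074/27 ∩ BF · DA = -1553/108]
   → B = (-4/3, 59/6)

B = (-4/3, 59/6)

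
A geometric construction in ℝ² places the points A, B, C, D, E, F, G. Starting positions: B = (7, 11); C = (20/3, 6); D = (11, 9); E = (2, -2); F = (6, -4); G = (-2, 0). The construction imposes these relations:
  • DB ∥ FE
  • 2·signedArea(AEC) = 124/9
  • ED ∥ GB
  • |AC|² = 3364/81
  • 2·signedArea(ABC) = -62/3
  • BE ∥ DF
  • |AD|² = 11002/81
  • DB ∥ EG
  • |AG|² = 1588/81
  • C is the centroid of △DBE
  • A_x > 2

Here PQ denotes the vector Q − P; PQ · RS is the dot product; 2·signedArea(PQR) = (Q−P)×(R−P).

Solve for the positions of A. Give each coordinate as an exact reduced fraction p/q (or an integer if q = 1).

1. A_x = 20/9  [2·signedArea(AEC) = 124/9 ∩ 2·signedArea(ABC) = -62/3]
2. A_y = 4/3  [2·signedArea(AEC) = 124/9 ∩ 2·signedArea(ABC) = -62/3]
   → A = (20/9, 4/3)

A = (20/9, 4/3)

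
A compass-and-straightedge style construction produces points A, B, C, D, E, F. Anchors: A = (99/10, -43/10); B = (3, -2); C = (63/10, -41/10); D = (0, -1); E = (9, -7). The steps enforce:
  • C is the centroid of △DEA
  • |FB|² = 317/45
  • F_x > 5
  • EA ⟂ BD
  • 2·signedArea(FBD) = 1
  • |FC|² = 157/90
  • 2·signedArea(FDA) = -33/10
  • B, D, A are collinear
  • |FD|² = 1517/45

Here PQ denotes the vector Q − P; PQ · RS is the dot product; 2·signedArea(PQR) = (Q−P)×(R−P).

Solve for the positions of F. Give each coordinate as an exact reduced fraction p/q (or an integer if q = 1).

1. F_x = 27/5  [line 33/10·x + 99/10·y + 66/5 = 0 ∩ |FD|² = 1517/45]
2. F_y = -47/15  [line 33/10·x + 99/10·y + 66/5 = 0 ∩ |FD|² = 1517/45]
   → F = (27/5, -47/15)

F = (27/5, -47/15)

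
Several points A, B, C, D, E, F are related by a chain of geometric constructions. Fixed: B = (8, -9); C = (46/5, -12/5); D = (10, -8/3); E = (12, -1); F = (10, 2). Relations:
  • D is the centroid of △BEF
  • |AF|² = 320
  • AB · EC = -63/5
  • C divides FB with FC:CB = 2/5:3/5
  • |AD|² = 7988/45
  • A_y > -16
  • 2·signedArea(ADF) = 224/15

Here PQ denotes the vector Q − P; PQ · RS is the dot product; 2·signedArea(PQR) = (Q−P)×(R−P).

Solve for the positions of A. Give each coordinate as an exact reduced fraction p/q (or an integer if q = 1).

A = (34/5, -78/5)

1. A_x = 34/5  [2·signedArea(ADF) = 224/15 ∩ AB · EC = -63/5]
2. A_y = -78/5  [2·signedArea(ADF) = 224/15 ∩ AB · EC = -63/5]
   → A = (34/5, -78/5)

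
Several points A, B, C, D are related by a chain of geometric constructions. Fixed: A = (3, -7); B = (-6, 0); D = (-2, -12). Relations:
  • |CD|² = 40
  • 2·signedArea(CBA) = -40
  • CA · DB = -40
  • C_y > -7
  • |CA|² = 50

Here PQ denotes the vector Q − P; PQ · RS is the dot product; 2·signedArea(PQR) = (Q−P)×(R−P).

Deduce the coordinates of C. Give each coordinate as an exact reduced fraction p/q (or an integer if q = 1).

1. C_x = -4  [2·signedArea(CBA) = -40 ∩ CA · DB = -40]
2. C_y = -6  [2·signedArea(CBA) = -40 ∩ CA · DB = -40]
   → C = (-4, -6)

C = (-4, -6)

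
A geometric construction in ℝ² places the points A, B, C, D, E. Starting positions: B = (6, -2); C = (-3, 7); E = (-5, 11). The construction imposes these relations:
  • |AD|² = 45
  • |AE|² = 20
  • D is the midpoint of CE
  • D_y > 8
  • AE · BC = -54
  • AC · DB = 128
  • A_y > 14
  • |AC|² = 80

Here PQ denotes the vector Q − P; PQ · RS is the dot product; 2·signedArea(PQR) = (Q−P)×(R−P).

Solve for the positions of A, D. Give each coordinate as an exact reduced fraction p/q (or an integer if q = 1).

1. A_x = -7  [line 9·x + -9·y + 198 = 0 ∩ |AC|² = 80]
2. A_y = 15  [line 9·x + -9·y + 198 = 0 ∩ |AC|² = 80]
   → A = (-7, 15)
3. D_x = -4  [AC · DB = 128 ∩ D is the midpoint of CE]
4. D_y = 9  [AC · DB = 128 ∩ D is the midpoint of CE]
   → D = (-4, 9)

A = (-7, 15)
D = (-4, 9)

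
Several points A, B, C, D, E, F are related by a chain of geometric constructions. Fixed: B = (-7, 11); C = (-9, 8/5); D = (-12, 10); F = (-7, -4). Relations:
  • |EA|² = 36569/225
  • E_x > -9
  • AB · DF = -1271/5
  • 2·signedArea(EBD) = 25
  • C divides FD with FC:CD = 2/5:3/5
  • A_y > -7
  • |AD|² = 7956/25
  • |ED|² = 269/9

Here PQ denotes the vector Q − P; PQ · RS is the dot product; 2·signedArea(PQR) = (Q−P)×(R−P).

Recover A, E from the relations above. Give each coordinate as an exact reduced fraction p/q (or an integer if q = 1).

A = (-6, -34/5)
E = (-26/3, 17/3)

1. A_x = -6  [line -5·x + 14·y + 326/5 = 0 ∩ |AD|² = 7956/25]
2. A_y = -34/5  [line -5·x + 14·y + 326/5 = 0 ∩ |AD|² = 7956/25]
   → A = (-6, -34/5)
3. E_x = -26/3  [line 1·x + -5·y + 37 = 0 ∩ |ED|² = 269/9]
4. E_y = 17/3  [line 1·x + -5·y + 37 = 0 ∩ |ED|² = 269/9]
   → E = (-26/3, 17/3)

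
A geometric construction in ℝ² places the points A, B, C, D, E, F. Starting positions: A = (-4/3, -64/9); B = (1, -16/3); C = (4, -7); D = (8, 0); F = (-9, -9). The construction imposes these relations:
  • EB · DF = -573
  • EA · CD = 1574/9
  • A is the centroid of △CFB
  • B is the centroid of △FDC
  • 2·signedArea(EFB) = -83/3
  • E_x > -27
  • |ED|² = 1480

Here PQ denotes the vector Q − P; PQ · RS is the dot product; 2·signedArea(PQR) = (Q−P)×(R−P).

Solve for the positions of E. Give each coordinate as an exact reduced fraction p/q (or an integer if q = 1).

E = (-26, -18)

1. E_x = -26  [EB · DF = -573 ∩ EA · CD = 1574/9]
2. E_y = -18  [EB · DF = -573 ∩ EA · CD = 1574/9]
   → E = (-26, -18)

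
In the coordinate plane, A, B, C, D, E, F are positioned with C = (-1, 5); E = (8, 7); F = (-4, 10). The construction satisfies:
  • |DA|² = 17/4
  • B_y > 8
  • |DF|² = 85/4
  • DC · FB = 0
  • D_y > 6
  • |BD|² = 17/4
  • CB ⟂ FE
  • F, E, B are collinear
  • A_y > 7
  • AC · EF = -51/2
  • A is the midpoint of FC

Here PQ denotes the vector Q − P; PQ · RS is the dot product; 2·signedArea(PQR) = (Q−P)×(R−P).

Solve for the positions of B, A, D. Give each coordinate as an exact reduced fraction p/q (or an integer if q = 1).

1. B_x = 0  [F, E, B are collinear ∩ CB ⟂ FE]
2. B_y = 9  [F, E, B are collinear ∩ CB ⟂ FE]
   → B = (0, 9)
3. A_x = -5/2  [A is the midpoint of FC]
4. A_y = 15/2  [A is the midpoint of FC]
   → A = (-5/2, 15/2)
5. D_x = -1/2  [line -4·x + 1·y + -9 = 0 ∩ |DA|² = 17/4]
6. D_y = 7  [line -4·x + 1·y + -9 = 0 ∩ |DA|² = 17/4]
   → D = (-1/2, 7)

A = (-5/2, 15/2)
B = (0, 9)
D = (-1/2, 7)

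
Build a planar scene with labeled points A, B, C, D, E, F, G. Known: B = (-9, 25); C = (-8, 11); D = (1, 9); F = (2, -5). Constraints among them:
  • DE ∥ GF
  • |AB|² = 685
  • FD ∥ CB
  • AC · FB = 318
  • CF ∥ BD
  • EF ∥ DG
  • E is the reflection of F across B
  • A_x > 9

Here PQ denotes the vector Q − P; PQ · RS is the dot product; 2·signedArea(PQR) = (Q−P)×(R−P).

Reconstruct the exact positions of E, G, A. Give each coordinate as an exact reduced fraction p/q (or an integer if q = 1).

1. E_x = -20  [E is the reflection of F across B]
2. E_y = 55  [E is the reflection of F across B]
   → E = (-20, 55)
3. G_x = 23  [DE ∥ GF ∩ EF ∥ DG]
4. G_y = -51  [DE ∥ GF ∩ EF ∥ DG]
   → G = (23, -51)
5. A_x = 10  [line 11·x + -30·y + 100 = 0 ∩ |AB|² = 685]
6. A_y = 7  [line 11·x + -30·y + 100 = 0 ∩ |AB|² = 685]
   → A = (10, 7)

A = (10, 7)
E = (-20, 55)
G = (23, -51)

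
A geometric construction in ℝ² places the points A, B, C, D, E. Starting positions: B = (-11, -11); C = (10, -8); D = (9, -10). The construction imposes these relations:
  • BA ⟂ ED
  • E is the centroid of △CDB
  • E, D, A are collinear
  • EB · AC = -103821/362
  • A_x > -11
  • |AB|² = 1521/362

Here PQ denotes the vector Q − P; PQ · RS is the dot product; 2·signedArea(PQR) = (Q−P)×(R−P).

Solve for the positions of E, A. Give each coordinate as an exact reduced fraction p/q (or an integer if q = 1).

1. E_x = 8/3  [E is the centroid of △CDB]
2. E_y = -29/3  [E is the centroid of △CDB]
   → E = (8/3, -29/3)
3. A_x = -3943/362  [E, D, A are collinear ∩ BA ⟂ ED]
4. A_y = -3241/362  [E, D, A are collinear ∩ BA ⟂ ED]
   → A = (-3943/362, -3241/362)

A = (-3943/362, -3241/362)
E = (8/3, -29/3)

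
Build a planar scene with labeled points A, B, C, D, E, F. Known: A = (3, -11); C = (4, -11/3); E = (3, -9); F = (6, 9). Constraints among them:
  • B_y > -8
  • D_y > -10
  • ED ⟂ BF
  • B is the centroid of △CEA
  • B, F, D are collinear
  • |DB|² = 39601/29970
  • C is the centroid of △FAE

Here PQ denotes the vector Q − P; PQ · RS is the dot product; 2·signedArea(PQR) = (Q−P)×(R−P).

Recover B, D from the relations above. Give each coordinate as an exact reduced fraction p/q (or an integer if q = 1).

B = (10/3, -71/9)
D = (1167/370, -3339/370)

1. B_x = 10/3  [B is the centroid of △CEA]
2. B_y = -71/9  [B is the centroid of △CEA]
   → B = (10/3, -71/9)
3. D_x = 1167/370  [B, F, D are collinear ∩ ED ⟂ BF]
4. D_y = -3339/370  [B, F, D are collinear ∩ ED ⟂ BF]
   → D = (1167/370, -3339/370)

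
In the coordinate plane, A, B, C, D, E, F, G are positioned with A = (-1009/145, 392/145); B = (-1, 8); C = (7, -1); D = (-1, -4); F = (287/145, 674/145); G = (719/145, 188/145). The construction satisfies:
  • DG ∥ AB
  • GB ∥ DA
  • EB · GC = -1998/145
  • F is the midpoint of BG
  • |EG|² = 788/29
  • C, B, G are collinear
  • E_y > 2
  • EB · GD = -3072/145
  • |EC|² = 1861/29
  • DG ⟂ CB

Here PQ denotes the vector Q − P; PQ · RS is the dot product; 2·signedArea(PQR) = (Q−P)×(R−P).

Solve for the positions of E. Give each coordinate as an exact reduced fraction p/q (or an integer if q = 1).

E = (-1/145, 418/145)

1. E_x = -1/145  [EB · GC = -1998/145 ∩ EB · GD = -3072/145]
2. E_y = 418/145  [EB · GC = -1998/145 ∩ EB · GD = -3072/145]
   → E = (-1/145, 418/145)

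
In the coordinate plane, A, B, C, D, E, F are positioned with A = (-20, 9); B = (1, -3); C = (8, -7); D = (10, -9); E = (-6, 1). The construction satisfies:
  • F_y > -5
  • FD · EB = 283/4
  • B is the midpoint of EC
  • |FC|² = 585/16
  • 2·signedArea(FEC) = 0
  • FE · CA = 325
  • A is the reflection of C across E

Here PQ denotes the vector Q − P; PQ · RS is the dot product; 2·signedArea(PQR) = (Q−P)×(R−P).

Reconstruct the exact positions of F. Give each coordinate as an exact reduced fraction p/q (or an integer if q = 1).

1. F_x = 11/4  [2·signedArea(FEC) = 0 ∩ FE · CA = 325]
2. F_y = -4  [2·signedArea(FEC) = 0 ∩ FE · CA = 325]
   → F = (11/4, -4)

F = (11/4, -4)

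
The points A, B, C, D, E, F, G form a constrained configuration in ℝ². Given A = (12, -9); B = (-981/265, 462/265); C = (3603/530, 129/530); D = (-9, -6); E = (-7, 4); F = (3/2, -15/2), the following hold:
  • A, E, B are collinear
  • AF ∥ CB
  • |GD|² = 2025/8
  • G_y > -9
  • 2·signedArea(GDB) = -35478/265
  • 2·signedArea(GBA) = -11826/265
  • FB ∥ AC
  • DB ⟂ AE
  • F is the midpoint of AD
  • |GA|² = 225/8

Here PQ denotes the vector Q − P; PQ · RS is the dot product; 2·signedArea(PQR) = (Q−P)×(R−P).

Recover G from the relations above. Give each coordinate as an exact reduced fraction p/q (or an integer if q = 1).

1. G_x = 27/4  [2·signedArea(GBA) = -11826/265 ∩ 2·signedArea(GDB) = -35478/265]
2. G_y = -33/4  [2·signedArea(GBA) = -11826/265 ∩ 2·signedArea(GDB) = -35478/265]
   → G = (27/4, -33/4)

G = (27/4, -33/4)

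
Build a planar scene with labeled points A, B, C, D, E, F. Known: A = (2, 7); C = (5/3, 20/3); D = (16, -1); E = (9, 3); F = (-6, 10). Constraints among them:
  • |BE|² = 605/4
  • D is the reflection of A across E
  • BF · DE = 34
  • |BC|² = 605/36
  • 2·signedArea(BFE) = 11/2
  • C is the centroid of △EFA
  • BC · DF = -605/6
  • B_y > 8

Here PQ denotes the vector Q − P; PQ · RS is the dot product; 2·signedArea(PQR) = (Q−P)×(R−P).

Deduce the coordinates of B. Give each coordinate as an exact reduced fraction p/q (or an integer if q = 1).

B = (-2, 17/2)

1. B_x = -2  [2·signedArea(BFE) = 11/2 ∩ BC · DF = -605/6]
2. B_y = 17/2  [2·signedArea(BFE) = 11/2 ∩ BC · DF = -605/6]
   → B = (-2, 17/2)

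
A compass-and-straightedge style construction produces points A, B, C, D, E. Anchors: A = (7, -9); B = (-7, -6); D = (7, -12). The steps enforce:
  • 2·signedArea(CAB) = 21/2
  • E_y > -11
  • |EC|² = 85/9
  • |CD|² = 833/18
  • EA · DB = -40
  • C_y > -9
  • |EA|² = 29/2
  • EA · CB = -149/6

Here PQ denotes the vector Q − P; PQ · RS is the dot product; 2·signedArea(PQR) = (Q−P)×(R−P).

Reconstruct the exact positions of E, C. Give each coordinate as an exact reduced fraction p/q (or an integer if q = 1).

C = (7/6, -17/2)
E = (7/2, -21/2)

1. C_x = 7/6  [line -3·x + -14·y + -231/2 = 0 ∩ |CD|² = 833/18]
2. C_y = -17/2  [line -3·x + -14·y + -231/2 = 0 ∩ |CD|² = 833/18]
   → C = (7/6, -17/2)
3. E_x = 7/2  [EA · DB = -40 ∩ EA · CB = -149/6]
4. E_y = -21/2  [EA · DB = -40 ∩ EA · CB = -149/6]
   → E = (7/2, -21/2)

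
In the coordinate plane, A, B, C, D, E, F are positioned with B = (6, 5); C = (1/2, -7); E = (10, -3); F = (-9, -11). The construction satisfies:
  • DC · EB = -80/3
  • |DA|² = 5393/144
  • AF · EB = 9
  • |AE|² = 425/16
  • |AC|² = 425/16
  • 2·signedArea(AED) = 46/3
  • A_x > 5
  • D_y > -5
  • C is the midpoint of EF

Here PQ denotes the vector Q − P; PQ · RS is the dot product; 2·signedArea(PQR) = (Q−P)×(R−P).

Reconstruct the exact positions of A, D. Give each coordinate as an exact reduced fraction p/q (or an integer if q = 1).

1. A_x = 21/4  [line 4·x + -8·y + -61 = 0 ∩ |AC|² = 425/16]
2. A_y = -5  [line 4·x + -8·y + -61 = 0 ∩ |AC|² = 425/16]
   → A = (21/4, -5)
3. D_x = -5/6  [DC · EB = -80/3 ∩ 2·signedArea(AED) = 46/3]
4. D_y = -13/3  [DC · EB = -80/3 ∩ 2·signedArea(AED) = 46/3]
   → D = (-5/6, -13/3)

A = (21/4, -5)
D = (-5/6, -13/3)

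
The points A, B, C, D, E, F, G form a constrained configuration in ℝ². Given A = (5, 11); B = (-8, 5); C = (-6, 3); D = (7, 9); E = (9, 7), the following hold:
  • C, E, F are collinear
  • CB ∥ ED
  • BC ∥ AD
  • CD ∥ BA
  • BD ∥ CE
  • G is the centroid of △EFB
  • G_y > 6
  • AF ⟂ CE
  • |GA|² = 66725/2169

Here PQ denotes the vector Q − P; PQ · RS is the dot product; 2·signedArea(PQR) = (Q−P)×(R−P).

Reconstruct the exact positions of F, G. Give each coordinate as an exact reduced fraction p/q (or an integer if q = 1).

F = (1509/241, 1511/241)
G = (1750/723, 4403/723)

1. F_x = 1509/241  [C, E, F are collinear ∩ AF ⟂ CE]
2. F_y = 1511/241  [C, E, F are collinear ∩ AF ⟂ CE]
   → F = (1509/241, 1511/241)
3. G_x = 1750/723  [G is the centroid of △EFB]
4. G_y = 4403/723  [G is the centroid of △EFB]
   → G = (1750/723, 4403/723)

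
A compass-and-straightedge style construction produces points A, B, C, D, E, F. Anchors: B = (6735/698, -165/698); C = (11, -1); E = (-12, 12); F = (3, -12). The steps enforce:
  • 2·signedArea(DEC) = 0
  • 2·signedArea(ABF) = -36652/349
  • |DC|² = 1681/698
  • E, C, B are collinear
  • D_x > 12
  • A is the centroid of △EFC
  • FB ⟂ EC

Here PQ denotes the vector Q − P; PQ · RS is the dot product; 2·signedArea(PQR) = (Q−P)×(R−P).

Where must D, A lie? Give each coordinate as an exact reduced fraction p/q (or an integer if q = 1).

1. D_x = 8621/698  [line 13·x + 23·y + -120 = 0 ∩ |DC|² = 1681/698]
2. D_y = -1231/698  [line 13·x + 23·y + -120 = 0 ∩ |DC|² = 1681/698]
   → D = (8621/698, -1231/698)
3. A_x = 2/3  [A is the centroid of △EFC]
4. A_y = -1/3  [A is the centroid of △EFC]
   → A = (2/3, -1/3)

A = (2/3, -1/3)
D = (8621/698, -1231/698)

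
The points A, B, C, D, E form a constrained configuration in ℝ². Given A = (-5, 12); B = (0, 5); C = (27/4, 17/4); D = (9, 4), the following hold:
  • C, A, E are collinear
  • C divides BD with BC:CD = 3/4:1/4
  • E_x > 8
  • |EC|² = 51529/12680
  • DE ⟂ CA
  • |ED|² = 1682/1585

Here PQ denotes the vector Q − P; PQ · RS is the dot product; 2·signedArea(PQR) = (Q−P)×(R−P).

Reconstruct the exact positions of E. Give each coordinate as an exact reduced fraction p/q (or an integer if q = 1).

E = (13366/1585, 4977/1585)

1. E_x = 13366/1585  [C, A, E are collinear ∩ DE ⟂ CA]
2. E_y = 4977/1585  [C, A, E are collinear ∩ DE ⟂ CA]
   → E = (13366/1585, 4977/1585)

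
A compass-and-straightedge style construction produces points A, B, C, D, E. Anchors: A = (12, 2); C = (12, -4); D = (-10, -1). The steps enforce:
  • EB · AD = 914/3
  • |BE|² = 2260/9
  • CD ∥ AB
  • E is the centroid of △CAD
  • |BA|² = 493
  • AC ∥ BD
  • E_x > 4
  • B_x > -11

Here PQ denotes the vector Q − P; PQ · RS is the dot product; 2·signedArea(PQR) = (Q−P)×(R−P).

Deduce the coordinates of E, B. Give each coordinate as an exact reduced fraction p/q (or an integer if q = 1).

B = (-10, 5)
E = (14/3, -1)

1. E_x = 14/3  [E is the centroid of △CAD]
2. E_y = -1  [E is the centroid of △CAD]
   → E = (14/3, -1)
3. B_x = -10  [AC ∥ BD ∩ CD ∥ AB]
4. B_y = 5  [AC ∥ BD ∩ CD ∥ AB]
   → B = (-10, 5)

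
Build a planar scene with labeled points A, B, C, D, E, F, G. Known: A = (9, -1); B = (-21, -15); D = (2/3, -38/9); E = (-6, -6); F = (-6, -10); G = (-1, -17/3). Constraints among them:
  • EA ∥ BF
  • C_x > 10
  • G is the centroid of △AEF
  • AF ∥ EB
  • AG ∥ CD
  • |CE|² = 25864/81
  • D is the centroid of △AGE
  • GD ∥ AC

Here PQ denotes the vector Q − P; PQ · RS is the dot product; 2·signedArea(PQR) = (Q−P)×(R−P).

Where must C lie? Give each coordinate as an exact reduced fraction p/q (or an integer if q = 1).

1. C_x = 32/3  [AG ∥ CD ∩ GD ∥ AC]
2. C_y = 4/9  [AG ∥ CD ∩ GD ∥ AC]
   → C = (32/3, 4/9)

C = (32/3, 4/9)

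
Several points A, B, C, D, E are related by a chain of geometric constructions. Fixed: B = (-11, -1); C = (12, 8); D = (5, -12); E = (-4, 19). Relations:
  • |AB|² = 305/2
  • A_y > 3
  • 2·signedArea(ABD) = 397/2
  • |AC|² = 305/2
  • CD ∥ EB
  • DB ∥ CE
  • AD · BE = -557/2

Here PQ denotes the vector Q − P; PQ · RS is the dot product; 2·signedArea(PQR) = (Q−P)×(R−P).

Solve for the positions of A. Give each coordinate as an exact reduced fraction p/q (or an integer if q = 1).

1. A_x = 1/2  [AD · BE = -557/2 ∩ 2·signedArea(ABD) = 397/2]
2. A_y = 7/2  [AD · BE = -557/2 ∩ 2·signedArea(ABD) = 397/2]
   → A = (1/2, 7/2)

A = (1/2, 7/2)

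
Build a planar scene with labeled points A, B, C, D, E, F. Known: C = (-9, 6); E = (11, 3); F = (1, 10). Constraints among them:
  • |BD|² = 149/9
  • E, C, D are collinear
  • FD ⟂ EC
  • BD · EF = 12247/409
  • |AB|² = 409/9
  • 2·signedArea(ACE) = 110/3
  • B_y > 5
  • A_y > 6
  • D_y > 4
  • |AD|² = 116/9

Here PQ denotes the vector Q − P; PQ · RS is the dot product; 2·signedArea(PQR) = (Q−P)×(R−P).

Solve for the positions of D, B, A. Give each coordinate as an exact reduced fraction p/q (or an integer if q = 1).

1. D_x = 79/409  [E, C, D are collinear ∩ FD ⟂ EC]
2. D_y = 1890/409  [E, C, D are collinear ∩ FD ⟂ EC]
   → D = (79/409, 1890/409)
3. B_x = 4987/1227  [line 10·x + -7·y + 193/409 = 0 ∩ |BD|² = 149/9]
4. B_y = 7207/1227  [line 10·x + -7·y + 193/409 = 0 ∩ |BD|² = 149/9]
   → B = (4987/1227, 7207/1227)
5. A_x = -3193/1227  [line 3·x + 20·y + -389/3 = 0 ∩ |AB|² = 409/9]
6. A_y = 8434/1227  [line 3·x + 20·y + -389/3 = 0 ∩ |AB|² = 409/9]
   → A = (-3193/1227, 8434/1227)

A = (-3193/1227, 8434/1227)
B = (4987/1227, 7207/1227)
D = (79/409, 1890/409)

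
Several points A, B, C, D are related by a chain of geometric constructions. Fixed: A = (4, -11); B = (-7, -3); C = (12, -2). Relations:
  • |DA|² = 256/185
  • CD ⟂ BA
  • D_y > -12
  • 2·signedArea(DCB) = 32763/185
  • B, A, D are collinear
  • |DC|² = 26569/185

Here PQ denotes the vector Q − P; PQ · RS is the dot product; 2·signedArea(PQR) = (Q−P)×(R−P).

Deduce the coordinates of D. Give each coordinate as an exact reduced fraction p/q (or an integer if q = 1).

D = (916/185, -2163/185)

1. D_x = 916/185  [B, A, D are collinear ∩ CD ⟂ BA]
2. D_y = -2163/185  [B, A, D are collinear ∩ CD ⟂ BA]
   → D = (916/185, -2163/185)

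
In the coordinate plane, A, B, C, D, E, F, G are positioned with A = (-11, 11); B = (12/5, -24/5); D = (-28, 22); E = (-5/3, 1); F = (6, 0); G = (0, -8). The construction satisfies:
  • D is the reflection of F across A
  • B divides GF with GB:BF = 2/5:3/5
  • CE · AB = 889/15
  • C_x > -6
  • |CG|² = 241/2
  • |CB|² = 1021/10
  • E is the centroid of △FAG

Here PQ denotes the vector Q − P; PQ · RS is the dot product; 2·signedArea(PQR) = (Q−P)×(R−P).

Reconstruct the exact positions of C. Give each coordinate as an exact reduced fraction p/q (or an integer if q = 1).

C = (-11/2, 3/2)

1. C_x = -11/2  [line -67/5·x + 79/5·y + -487/5 = 0 ∩ |CG|² = 241/2]
2. C_y = 3/2  [line -67/5·x + 79/5·y + -487/5 = 0 ∩ |CG|² = 241/2]
   → C = (-11/2, 3/2)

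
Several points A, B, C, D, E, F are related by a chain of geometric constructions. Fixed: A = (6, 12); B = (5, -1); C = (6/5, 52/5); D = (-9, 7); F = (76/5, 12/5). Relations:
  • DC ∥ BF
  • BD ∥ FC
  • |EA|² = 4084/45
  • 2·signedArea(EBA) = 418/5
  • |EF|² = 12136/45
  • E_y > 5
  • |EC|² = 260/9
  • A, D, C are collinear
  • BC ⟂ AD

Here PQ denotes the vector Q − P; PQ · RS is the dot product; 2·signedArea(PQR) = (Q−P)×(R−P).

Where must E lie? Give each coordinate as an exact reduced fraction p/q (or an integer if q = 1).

E = (-14/15, 82/15)

1. E_x = -14/15  [line -13·x + 1·y + -88/5 = 0 ∩ |EF|² = 12136/45]
2. E_y = 82/15  [line -13·x + 1·y + -88/5 = 0 ∩ |EF|² = 12136/45]
   → E = (-14/15, 82/15)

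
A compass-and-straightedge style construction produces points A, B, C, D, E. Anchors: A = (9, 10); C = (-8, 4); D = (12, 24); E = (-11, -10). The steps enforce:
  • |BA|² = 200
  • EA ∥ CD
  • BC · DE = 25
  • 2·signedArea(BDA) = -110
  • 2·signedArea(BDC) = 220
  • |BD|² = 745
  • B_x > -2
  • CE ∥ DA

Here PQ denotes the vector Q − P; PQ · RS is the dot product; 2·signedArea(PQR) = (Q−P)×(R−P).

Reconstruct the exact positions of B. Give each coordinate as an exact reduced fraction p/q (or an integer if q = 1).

1. B_x = -1  [2·signedArea(BDC) = 220 ∩ 2·signedArea(BDA) = -110]
2. B_y = 0  [2·signedArea(BDC) = 220 ∩ 2·signedArea(BDA) = -110]
   → B = (-1, 0)

B = (-1, 0)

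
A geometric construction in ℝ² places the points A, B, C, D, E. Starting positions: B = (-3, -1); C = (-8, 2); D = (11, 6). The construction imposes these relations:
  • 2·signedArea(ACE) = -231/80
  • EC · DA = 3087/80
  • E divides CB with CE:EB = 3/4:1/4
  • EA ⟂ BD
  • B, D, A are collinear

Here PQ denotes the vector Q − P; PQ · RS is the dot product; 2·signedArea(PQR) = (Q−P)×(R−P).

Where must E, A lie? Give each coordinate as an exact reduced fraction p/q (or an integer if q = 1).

1. E_x = -17/4  [E divides CB with CE:EB = 3/4:1/4]
2. E_y = -1/4  [E divides CB with CE:EB = 3/4:1/4]
   → E = (-17/4, -1/4)
3. A_x = -37/10  [B, D, A are collinear ∩ EA ⟂ BD]
4. A_y = -27/20  [B, D, A are collinear ∩ EA ⟂ BD]
   → A = (-37/10, -27/20)

A = (-37/10, -27/20)
E = (-17/4, -1/4)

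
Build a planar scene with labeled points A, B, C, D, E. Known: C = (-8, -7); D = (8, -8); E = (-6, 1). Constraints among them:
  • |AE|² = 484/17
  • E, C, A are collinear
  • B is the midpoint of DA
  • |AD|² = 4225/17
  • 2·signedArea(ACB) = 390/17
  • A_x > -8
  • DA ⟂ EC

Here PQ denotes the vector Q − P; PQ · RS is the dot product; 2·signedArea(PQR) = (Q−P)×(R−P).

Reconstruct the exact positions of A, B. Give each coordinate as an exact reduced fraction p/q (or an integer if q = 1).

1. A_x = -124/17  [E, C, A are collinear ∩ DA ⟂ EC]
2. A_y = -71/17  [E, C, A are collinear ∩ DA ⟂ EC]
   → A = (-124/17, -71/17)
3. B_x = 6/17  [B is the midpoint of DA]
4. B_y = -207/34  [B is the midpoint of DA]
   → B = (6/17, -207/34)

A = (-124/17, -71/17)
B = (6/17, -207/34)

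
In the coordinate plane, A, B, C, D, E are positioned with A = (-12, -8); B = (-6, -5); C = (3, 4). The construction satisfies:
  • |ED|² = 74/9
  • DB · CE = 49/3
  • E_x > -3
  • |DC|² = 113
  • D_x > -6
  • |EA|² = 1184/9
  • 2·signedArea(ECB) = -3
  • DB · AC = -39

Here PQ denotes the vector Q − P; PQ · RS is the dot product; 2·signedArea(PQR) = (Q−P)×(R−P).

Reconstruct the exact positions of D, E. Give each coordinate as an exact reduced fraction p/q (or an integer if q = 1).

1. E_x = -8/3  [line 9·x + -9·y + 12 = 0 ∩ |EA|² = 1184/9]
2. E_y = -4/3  [line 9·x + -9·y + 12 = 0 ∩ |EA|² = 1184/9]
   → E = (-8/3, -4/3)
3. D_x = -5  [DB · CE = 49/3 ∩ DB · AC = -39]
4. D_y = -3  [DB · CE = 49/3 ∩ DB · AC = -39]
   → D = (-5, -3)

D = (-5, -3)
E = (-8/3, -4/3)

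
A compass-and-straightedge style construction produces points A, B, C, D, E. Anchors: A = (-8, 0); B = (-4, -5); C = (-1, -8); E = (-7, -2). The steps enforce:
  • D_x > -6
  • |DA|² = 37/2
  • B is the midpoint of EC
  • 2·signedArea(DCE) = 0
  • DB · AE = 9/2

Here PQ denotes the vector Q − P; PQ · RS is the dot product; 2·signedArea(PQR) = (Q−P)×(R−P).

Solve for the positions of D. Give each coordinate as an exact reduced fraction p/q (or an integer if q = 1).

1. D_x = -11/2  [2·signedArea(DCE) = 0 ∩ DB · AE = 9/2]
2. D_y = -7/2  [2·signedArea(DCE) = 0 ∩ DB · AE = 9/2]
   → D = (-11/2, -7/2)

D = (-11/2, -7/2)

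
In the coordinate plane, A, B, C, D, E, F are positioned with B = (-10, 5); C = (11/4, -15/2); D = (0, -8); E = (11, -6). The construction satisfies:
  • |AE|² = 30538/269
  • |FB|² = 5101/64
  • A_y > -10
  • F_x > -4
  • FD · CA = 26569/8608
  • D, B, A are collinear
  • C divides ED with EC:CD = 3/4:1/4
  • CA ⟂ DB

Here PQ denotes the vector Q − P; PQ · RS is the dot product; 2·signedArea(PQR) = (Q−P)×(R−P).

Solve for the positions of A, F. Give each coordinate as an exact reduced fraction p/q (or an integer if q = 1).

A = (210/269, -2425/269)
F = (-29/8, -5/4)

1. A_x = 210/269  [D, B, A are collinear ∩ CA ⟂ DB]
2. A_y = -2425/269  [D, B, A are collinear ∩ CA ⟂ DB]
   → A = (210/269, -2425/269)
3. F_x = -29/8  [line 2119/1076·x + 815/538·y + 77751/8608 = 0 ∩ |FB|² = 5101/64]
4. F_y = -5/4  [line 2119/1076·x + 815/538·y + 77751/8608 = 0 ∩ |FB|² = 5101/64]
   → F = (-29/8, -5/4)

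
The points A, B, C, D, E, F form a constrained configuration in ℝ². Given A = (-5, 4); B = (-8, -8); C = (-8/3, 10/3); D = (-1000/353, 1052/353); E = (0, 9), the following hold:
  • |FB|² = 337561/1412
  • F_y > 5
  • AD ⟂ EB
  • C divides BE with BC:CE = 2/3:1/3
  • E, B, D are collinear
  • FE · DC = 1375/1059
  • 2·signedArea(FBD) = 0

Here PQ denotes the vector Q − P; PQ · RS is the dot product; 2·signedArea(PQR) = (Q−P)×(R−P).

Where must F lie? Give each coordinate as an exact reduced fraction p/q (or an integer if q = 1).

1. F_x = -500/353  [2·signedArea(FBD) = 0 ∩ FE · DC = 1375/1059]
2. F_y = 4229/706  [2·signedArea(FBD) = 0 ∩ FE · DC = 1375/1059]
   → F = (-500/353, 4229/706)

F = (-500/353, 4229/706)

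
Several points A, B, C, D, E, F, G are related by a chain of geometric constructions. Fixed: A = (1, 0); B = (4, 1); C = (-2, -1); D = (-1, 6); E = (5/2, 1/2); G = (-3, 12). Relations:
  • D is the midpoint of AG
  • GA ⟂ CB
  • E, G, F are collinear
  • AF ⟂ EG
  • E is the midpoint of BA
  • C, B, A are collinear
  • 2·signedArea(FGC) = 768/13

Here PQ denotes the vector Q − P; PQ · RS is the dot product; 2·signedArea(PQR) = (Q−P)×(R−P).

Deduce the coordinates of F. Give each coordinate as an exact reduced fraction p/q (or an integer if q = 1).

F = (157/65, 44/65)

1. F_x = 157/65  [E, G, F are collinear ∩ AF ⟂ EG]
2. F_y = 44/65  [E, G, F are collinear ∩ AF ⟂ EG]
   → F = (157/65, 44/65)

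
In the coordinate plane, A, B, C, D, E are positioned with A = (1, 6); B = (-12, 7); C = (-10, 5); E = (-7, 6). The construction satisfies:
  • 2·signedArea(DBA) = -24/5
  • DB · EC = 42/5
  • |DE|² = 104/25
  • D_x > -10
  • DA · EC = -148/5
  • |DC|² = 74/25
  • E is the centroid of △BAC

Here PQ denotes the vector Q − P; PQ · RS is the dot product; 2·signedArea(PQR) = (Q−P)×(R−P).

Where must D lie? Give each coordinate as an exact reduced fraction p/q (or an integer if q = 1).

1. D_x = -9  [DA · EC = -148/5 ∩ 2·signedArea(DBA) = -24/5]
2. D_y = 32/5  [DA · EC = -148/5 ∩ 2·signedArea(DBA) = -24/5]
   → D = (-9, 32/5)

D = (-9, 32/5)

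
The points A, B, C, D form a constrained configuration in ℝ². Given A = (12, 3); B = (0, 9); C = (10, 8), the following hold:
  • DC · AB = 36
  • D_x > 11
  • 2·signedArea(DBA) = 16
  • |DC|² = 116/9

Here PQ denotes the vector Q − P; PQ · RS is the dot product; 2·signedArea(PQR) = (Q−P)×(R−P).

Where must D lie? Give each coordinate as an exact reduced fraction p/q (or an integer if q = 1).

D = (34/3, 14/3)

1. D_x = 34/3  [DC · AB = 36 ∩ 2·signedArea(DBA) = 16]
2. D_y = 14/3  [DC · AB = 36 ∩ 2·signedArea(DBA) = 16]
   → D = (34/3, 14/3)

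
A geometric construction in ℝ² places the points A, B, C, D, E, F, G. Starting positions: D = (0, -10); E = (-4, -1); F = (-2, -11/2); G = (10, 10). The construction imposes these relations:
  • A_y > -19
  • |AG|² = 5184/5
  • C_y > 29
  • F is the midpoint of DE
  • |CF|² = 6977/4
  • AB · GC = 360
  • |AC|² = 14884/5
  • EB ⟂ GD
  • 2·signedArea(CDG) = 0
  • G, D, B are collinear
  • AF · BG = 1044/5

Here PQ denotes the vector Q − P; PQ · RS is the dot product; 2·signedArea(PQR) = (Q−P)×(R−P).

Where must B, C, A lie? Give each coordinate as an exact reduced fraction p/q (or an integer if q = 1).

1. B_x = 14/5  [G, D, B are collinear ∩ EB ⟂ GD]
2. B_y = -22/5  [G, D, B are collinear ∩ EB ⟂ GD]
   → B = (14/5, -22/5)
3. C_x = 20  [line -20·x + 10·y + 100 = 0 ∩ |CF|² = 6977/4]
4. C_y = 30  [line -20·x + 10·y + 100 = 0 ∩ |CF|² = 6977/4]
   → C = (20, 30)
5. A_x = -22/5  [line -36/5·x + -72/5·y + -1512/5 = 0 ∩ |AG|² = 5184/5]
6. A_y = -94/5  [line -36/5·x + -72/5·y + -1512/5 = 0 ∩ |AG|² = 5184/5]
   → A = (-22/5, -94/5)

A = (-22/5, -94/5)
B = (14/5, -22/5)
C = (20, 30)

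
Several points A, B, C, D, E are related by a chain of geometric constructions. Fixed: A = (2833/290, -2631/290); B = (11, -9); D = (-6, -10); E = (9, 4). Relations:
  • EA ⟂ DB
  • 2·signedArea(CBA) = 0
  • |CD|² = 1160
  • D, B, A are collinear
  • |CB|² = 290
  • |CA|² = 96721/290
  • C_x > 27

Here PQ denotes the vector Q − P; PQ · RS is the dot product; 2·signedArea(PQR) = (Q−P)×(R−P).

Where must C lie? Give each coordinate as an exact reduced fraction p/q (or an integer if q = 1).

C = (28, -8)

1. C_x = 28  [line 21/290·x + -357/290·y + -1722/145 = 0 ∩ |CA|² = 96721/290]
2. C_y = -8  [line 21/290·x + -357/290·y + -1722/145 = 0 ∩ |CA|² = 96721/290]
   → C = (28, -8)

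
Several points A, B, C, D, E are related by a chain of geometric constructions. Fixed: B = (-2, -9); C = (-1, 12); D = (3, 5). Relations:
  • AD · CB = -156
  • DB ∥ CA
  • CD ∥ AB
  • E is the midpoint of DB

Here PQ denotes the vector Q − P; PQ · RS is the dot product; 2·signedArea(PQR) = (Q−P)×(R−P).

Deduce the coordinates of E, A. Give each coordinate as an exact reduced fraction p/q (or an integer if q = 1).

A = (-6, -2)
E = (1/2, -2)

1. E_x = 1/2  [E is the midpoint of DB]
2. E_y = -2  [E is the midpoint of DB]
   → E = (1/2, -2)
3. A_x = -6  [CD ∥ AB ∩ DB ∥ CA]
4. A_y = -2  [CD ∥ AB ∩ DB ∥ CA]
   → A = (-6, -2)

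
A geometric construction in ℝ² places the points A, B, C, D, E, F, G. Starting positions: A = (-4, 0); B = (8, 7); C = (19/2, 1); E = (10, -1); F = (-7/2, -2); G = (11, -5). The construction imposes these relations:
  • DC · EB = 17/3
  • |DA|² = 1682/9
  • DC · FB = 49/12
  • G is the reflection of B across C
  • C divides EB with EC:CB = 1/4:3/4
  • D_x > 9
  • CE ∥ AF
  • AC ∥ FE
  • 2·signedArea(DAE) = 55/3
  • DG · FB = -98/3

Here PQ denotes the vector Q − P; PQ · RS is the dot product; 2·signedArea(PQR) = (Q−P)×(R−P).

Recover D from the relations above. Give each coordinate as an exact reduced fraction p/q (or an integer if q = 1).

D = (29/3, 1/3)

1. D_x = 29/3  [DC · FB = 49/12 ∩ 2·signedArea(DAE) = 55/3]
2. D_y = 1/3  [DC · FB = 49/12 ∩ 2·signedArea(DAE) = 55/3]
   → D = (29/3, 1/3)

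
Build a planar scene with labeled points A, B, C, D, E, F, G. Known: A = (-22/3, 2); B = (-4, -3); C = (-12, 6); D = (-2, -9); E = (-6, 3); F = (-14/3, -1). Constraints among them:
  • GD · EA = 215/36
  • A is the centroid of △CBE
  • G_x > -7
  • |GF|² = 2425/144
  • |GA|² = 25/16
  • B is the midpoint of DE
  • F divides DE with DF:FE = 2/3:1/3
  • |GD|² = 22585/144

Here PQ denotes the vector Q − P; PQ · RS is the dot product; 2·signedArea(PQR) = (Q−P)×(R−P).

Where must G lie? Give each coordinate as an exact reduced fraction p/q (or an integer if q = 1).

G = (-19/3, 11/4)

1. G_x = -19/3  [line 4/3·x + 1·y + 205/36 = 0 ∩ |GA|² = 25/16]
2. G_y = 11/4  [line 4/3·x + 1·y + 205/36 = 0 ∩ |GA|² = 25/16]
   → G = (-19/3, 11/4)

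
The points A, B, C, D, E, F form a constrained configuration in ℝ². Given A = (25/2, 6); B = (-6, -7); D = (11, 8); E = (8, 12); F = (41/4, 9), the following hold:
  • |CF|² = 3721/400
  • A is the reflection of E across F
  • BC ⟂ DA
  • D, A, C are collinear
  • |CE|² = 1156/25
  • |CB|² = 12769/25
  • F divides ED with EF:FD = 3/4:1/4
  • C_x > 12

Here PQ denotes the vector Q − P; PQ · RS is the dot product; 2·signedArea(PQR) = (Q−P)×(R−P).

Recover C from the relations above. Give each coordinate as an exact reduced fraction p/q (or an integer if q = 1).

C = (302/25, 164/25)

1. C_x = 302/25  [D, A, C are collinear ∩ BC ⟂ DA]
2. C_y = 164/25  [D, A, C are collinear ∩ BC ⟂ DA]
   → C = (302/25, 164/25)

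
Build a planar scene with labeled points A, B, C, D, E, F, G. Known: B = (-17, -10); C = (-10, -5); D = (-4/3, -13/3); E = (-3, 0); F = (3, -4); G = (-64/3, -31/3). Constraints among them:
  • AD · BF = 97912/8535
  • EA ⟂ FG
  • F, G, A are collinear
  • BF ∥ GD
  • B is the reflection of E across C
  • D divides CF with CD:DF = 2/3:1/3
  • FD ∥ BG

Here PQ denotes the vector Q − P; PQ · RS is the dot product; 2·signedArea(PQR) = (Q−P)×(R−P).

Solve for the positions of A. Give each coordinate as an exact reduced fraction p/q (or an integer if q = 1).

1. A_x = -4678/2845  [F, G, A are collinear ∩ EA ⟂ FG]
2. A_y = -14819/2845  [F, G, A are collinear ∩ EA ⟂ FG]
   → A = (-4678/2845, -14819/2845)

A = (-4678/2845, -14819/2845)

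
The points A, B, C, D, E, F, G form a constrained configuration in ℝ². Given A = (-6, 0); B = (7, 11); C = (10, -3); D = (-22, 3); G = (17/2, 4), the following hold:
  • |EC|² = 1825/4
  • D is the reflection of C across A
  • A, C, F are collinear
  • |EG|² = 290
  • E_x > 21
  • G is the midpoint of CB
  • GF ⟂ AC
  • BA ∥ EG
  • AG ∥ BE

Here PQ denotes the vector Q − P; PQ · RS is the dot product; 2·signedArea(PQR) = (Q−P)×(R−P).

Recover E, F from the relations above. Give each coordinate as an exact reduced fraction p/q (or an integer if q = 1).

1. E_x = 43/2  [BA ∥ EG ∩ AG ∥ BE]
2. E_y = 15  [BA ∥ EG ∩ AG ∥ BE]
   → E = (43/2, 15)
3. F_x = 386/53  [A, C, F are collinear ∩ GF ⟂ AC]
4. F_y = -132/53  [A, C, F are collinear ∩ GF ⟂ AC]
   → F = (386/53, -132/53)

E = (43/2, 15)
F = (386/53, -132/53)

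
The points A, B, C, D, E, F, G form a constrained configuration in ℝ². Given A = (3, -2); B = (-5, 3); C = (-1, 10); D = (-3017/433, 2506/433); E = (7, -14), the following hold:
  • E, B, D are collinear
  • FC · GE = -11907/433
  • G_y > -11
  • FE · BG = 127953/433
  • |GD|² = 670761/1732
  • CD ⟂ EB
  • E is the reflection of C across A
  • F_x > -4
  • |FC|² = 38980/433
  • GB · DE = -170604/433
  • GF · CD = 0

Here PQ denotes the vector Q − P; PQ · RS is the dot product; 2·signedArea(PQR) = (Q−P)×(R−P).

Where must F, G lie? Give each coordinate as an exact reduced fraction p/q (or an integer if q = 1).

F = (-1505/433, 364/433)
G = (1897/433, -8911/866)

1. G_x = 1897/433  [line -6048/433·x + 8568/433·y + 114660/433 = 0 ∩ |GD|² = 670761/1732]
2. G_y = -8911/866  [line -6048/433·x + 8568/433·y + 114660/433 = 0 ∩ |GD|² = 670761/1732]
   → G = (1897/433, -8911/866)
3. F_x = -1505/433  [FC · GE = -11907/433 ∩ GF · CD = 0]
4. F_y = 364/433  [FC · GE = -11907/433 ∩ GF · CD = 0]
   → F = (-1505/433, 364/433)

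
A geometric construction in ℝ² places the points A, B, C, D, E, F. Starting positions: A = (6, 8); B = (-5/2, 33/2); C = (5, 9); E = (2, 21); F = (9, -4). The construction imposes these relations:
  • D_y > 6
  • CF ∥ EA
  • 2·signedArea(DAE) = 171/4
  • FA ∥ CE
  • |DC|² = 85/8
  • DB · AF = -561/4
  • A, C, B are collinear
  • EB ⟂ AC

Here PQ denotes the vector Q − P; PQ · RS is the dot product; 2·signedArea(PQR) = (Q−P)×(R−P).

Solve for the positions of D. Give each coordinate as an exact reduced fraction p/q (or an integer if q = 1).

1. D_x = 13/4  [2·signedArea(DAE) = 171/4 ∩ DB · AF = -561/4]
2. D_y = 25/4  [2·signedArea(DAE) = 171/4 ∩ DB · AF = -561/4]
   → D = (13/4, 25/4)

D = (13/4, 25/4)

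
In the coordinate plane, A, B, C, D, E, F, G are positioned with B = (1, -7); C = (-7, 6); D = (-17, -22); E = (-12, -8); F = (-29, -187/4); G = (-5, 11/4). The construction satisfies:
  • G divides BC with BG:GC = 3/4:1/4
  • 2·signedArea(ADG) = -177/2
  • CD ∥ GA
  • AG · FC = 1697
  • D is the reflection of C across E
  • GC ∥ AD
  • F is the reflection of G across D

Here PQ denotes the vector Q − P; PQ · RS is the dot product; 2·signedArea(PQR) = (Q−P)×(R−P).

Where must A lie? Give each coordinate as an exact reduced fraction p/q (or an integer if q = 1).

A = (-15, -101/4)

1. A_x = -15  [GC ∥ AD ∩ CD ∥ GA]
2. A_y = -101/4  [GC ∥ AD ∩ CD ∥ GA]
   → A = (-15, -101/4)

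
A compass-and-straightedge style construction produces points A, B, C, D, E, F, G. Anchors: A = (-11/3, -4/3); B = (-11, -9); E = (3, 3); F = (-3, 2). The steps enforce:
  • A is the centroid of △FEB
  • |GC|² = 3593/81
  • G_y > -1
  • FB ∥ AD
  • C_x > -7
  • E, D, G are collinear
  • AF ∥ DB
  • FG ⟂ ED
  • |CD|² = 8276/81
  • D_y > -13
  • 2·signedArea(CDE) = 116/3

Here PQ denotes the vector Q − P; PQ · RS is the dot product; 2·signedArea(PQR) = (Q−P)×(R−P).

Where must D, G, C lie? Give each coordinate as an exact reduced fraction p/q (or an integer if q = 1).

C = (-55/9, -35/9)
D = (-35/3, -37/3)
G = (-371/1013, -526/1013)

1. D_x = -35/3  [AF ∥ DB ∩ FB ∥ AD]
2. D_y = -37/3  [AF ∥ DB ∩ FB ∥ AD]
   → D = (-35/3, -37/3)
3. G_x = -371/1013  [E, D, G are collinear ∩ FG ⟂ ED]
4. G_y = -526/1013  [E, D, G are collinear ∩ FG ⟂ ED]
   → G = (-371/1013, -526/1013)
5. C_x = -55/9  [line -46/3·x + 44/3·y + -110/3 = 0 ∩ |CD|² = 8276/81]
6. C_y = -35/9  [line -46/3·x + 44/3·y + -110/3 = 0 ∩ |CD|² = 8276/81]
   → C = (-55/9, -35/9)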